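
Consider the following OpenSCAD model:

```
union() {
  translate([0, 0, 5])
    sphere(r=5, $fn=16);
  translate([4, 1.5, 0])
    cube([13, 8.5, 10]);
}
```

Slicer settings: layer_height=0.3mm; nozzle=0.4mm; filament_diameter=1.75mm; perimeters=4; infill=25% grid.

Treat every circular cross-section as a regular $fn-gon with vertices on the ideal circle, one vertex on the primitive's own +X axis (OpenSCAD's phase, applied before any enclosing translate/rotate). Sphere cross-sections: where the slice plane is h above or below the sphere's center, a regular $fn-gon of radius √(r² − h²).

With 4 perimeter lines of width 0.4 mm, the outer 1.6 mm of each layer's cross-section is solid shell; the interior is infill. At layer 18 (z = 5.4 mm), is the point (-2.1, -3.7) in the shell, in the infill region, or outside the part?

shell

At z = 5.4 mm: the r=5 sphere slices to a regular 16-gon of circumradius 4.984 (√(r²−h²) with h=0.4 from center); the cube at (4, 1.5) is present — its section is the full 13×8.5 rectangle; Combining (union): the regions partially overlap (shared area 0.54 mm²), so overlapping operands fuse into one piece — 1 connected region. Overall, the cross-section is a single solid region. The nearest boundary edge runs (-1.91, -4.60)→(-3.52, -3.52); distance from the point to it = 0.65 mm. The point is inside the cross-section, 0.65 mm from the nearest boundary — within the 1.6 mm shell band (4 × 0.4).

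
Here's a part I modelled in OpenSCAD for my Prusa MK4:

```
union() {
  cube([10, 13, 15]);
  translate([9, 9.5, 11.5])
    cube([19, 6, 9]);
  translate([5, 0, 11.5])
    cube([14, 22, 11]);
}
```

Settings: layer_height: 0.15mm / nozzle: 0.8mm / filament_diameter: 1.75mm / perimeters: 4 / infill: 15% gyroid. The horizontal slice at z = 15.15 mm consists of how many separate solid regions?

At z = 15.15 mm: the cube does not reach this height (z outside [0, 15]); the 19×6 cube at (9, 9.5) contributes its full rectangle; the 14×22 cube at (5, 0) contributes its full rectangle; Taking the union: the regions partially overlap (shared area 60.00 mm²), so overlapping operands fuse into one piece — 1 connected region. The result has 1 disconnected region.

1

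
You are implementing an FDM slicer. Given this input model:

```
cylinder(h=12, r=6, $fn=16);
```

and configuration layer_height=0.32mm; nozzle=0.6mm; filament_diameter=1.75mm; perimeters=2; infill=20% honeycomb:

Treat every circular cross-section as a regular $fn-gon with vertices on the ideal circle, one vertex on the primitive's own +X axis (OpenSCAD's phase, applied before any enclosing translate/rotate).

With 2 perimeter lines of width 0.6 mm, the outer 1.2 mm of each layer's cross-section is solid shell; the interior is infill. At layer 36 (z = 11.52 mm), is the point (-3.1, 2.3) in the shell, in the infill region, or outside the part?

infill

At z = 11.52 mm: the cylinder: section is a regular 16-gon, circumradius r=6. Overall, the cross-section is a single solid region. The nearest boundary edge runs (-4.24, 4.24)→(-5.54, 2.30); distance from the point to it = 2.03 mm. The point is inside the cross-section and 2.03 mm from the nearest boundary — more than the 1.2 mm shell width (2 × 0.6), so it's in the infill interior.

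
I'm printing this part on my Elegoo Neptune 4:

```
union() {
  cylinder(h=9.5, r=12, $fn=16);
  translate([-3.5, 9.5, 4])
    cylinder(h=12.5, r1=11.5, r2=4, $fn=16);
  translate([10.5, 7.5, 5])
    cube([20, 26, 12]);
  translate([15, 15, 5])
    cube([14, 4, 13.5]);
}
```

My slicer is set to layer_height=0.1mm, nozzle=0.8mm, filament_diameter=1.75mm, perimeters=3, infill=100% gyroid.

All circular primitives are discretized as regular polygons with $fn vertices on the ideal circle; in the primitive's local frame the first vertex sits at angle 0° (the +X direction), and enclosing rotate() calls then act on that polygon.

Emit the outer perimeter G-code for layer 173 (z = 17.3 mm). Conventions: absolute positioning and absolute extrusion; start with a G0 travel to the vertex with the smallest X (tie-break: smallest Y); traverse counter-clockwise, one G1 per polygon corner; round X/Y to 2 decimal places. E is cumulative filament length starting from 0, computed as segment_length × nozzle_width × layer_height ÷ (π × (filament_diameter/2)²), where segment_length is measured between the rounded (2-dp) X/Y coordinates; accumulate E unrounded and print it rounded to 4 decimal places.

At z = 17.3 mm: the cylinder is not intersected at this z (z outside [0, 9.5]); the cone at (-3.5, 9.5) is absent (z outside [4, 16.5]); the cube at (10.5, 7.5) is absent (z outside [5, 17]); the 14×4 cube at (15, 15) contributes its full rectangle; Combining (union): only the 14×4 cube at (15, 15) is present, so the union is just that shape — 1 connected region. The outline is a single polygon with 4 vertices. Extrusion per mm of travel: 0.8 × 0.1 / (π × 0.875²) = 0.033260. Accumulating E over each segment gives final E = 1.1974.

G0 X15.00 Y15.00 Z17.30
G1 X29.00 Y15.00 E0.4656
G1 X29.00 Y19.00 E0.5987
G1 X15.00 Y19.00 E1.0643
G1 X15.00 Y15.00 E1.1974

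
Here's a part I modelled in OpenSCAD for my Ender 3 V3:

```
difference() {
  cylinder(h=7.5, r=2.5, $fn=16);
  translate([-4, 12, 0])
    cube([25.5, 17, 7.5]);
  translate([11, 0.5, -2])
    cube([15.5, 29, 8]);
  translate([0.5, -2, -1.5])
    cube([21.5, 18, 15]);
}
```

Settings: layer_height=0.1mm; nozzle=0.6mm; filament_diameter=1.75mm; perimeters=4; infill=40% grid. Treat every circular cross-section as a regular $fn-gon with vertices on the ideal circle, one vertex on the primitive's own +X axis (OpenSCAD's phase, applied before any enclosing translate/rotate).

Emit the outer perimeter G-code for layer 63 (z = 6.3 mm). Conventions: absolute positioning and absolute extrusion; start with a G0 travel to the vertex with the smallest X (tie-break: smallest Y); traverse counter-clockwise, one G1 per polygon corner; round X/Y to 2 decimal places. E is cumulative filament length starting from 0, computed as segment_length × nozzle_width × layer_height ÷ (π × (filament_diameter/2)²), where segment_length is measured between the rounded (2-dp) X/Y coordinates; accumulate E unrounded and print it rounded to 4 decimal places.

At z = 6.3 mm: the cylinder: section is a regular 16-gon, circumradius r=2.5; the 25.5×17 cube at (-4, 12) contributes its full rectangle; the cube at (11, 0.5) is not intersected at this z (z outside [-2, 6]); the 21.5×18 cube at (0.5, -2) contributes its full rectangle; Subtracting the remaining from the first: starting from the r=2.5 cylinder, the 25.5×17 cube at (-4, 12) misses the remaining region (no effect); the 21.5×18 cube at (0.5, -2) partially overlaps it — only the 6.88 mm² overlap (of its 387.00 mm²) is removed, clipping the outline — 1 connected region. The outline is a single polygon with 13 vertices. Extrusion per mm of travel: 0.6 × 0.1 / (π × 0.875²) = 0.024945. Accumulating E over each segment gives final E = 0.3785.

G0 X-2.50 Y0.00 Z6.30
G1 X-2.31 Y-0.96 E0.0244
G1 X-1.77 Y-1.77 E0.0487
G1 X-0.96 Y-2.31 E0.0730
G1 X0.00 Y-2.50 E0.0974
G1 X0.96 Y-2.31 E0.1218
G1 X1.42 Y-2.00 E0.1356
G1 X0.50 Y-2.00 E0.1586
G1 X0.50 Y2.40 E0.2683
G1 X0.00 Y2.50 E0.2811
G1 X-0.96 Y2.31 E0.3055
G1 X-1.77 Y1.77 E0.3298
G1 X-2.31 Y0.96 E0.3540
G1 X-2.50 Y0.00 E0.3785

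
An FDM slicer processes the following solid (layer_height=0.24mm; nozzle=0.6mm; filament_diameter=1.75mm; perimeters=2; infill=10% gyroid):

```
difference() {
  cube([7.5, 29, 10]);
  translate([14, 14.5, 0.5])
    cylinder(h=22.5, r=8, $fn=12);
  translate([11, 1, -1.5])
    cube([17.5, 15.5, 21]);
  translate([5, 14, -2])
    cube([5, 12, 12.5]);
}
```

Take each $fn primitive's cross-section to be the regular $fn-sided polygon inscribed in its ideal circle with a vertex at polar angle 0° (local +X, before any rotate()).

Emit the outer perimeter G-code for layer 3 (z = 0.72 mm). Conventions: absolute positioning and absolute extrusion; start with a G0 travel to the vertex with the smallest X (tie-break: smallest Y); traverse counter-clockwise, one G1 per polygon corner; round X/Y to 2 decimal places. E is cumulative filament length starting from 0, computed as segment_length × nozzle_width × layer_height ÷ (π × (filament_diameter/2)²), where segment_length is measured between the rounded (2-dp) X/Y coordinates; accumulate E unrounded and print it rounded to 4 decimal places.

At z = 0.72 mm: the cube (footprint 7.5×29) is included at this height; the r=8 cylinder at (14, 14.5) gives a regular 12-gon of circumradius 8 (constant along its height); the cube at (11, 1) (footprint 17.5×15.5) is included at this height; the 5×12 cube at (5, 14) contributes its full rectangle; Subtracting the remaining from the first: starting from the 7.5×29 cube, the r=8 cylinder at (14, 14.5) partially overlaps it — only the 7.90 mm² overlap (of its 192.00 mm²) is removed, clipping the outline; the 17.5×15.5 cube at (11, 1) misses the remaining region (no effect); the 5×12 cube at (5, 14) partially overlaps it — only the 25.34 mm² overlap (of its 60.00 mm²) is removed, clipping the outline — 1 connected region. The outline is a single polygon with 10 vertices. Extrusion per mm of travel: 0.6 × 0.24 / (π × 0.875²) = 0.059868. Accumulating E over each segment gives final E = 4.6058.

G0 X0.00 Y0.00 Z0.72
G1 X7.50 Y0.00 E0.4490
G1 X7.50 Y10.07 E1.0519
G1 X7.07 Y10.50 E1.0883
G1 X6.13 Y14.00 E1.3053
G1 X5.00 Y14.00 E1.3729
G1 X5.00 Y26.00 E2.0913
G1 X7.50 Y26.00 E2.2410
G1 X7.50 Y29.00 E2.4206
G1 X0.00 Y29.00 E2.8696
G1 X0.00 Y0.00 E4.6058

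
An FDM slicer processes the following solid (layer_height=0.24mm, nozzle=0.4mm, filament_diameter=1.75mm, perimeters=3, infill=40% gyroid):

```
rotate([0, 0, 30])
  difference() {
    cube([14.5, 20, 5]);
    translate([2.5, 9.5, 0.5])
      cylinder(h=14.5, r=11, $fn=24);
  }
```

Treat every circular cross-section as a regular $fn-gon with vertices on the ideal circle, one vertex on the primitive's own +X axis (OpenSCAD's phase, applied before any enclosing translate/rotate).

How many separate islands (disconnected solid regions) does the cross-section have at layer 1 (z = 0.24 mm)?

1

At z = 0.24 mm: the cube (footprint 14.5×20) is included at this height; the cylinder at (2.5, 9.5) is not intersected at this z (z outside [0.5, 15]); Taking the first minus the rest: none of the subtracted shapes is present at this height, so the 14.5×20 cube is unchanged — 1 connected region; (whole slice rotated 30° about Z — lengths, areas and connectivity unchanged). Overall, the cross-section is a single solid region. Island count = 1.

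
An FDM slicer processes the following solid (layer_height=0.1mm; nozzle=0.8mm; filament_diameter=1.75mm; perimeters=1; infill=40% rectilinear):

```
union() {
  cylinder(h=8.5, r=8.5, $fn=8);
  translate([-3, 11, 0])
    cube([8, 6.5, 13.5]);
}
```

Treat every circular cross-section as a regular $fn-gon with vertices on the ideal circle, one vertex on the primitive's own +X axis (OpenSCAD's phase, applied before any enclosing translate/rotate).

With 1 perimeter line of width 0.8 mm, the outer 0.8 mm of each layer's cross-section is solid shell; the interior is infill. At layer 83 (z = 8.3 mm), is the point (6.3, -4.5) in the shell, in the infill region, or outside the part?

At z = 8.3 mm: the r=8.5 cylinder gives a regular 8-gon of circumradius 8.5 (constant along its height); the 8×6.5 cube at (-3, 11) contributes its full rectangle; Combining (union): the 2 present regions are separate (no shared area or edge), so areas and boundary lengths simply add and each stays a separate island — 2 connected regions. Overall, the cross-section has 2 separate islands. The nearest boundary edge runs (8.50, 0.00)→(6.01, -6.01); distance from the point to it = 0.31 mm. (Shell/infill is judged within the island containing the point — the largest one.) The point is inside the cross-section, 0.31 mm from the nearest boundary — within the 0.8 mm shell band (1 × 0.8).

shell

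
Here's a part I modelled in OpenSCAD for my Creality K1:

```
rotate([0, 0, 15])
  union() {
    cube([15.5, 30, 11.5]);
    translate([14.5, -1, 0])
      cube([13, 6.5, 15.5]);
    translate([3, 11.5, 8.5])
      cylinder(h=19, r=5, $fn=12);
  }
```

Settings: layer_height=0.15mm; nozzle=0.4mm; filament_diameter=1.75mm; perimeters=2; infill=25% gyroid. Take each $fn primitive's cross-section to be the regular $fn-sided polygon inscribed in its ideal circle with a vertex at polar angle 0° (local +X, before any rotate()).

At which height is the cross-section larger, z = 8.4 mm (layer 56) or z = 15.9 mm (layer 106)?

layer 56 (z = 8.4 mm)

Layer 56 (z = 8.4): the cube (footprint 15.5×30) is included at this height (area 465.00 mm²); the cube at (14.5, -1) (footprint 13×6.5) is included at this height (area 84.50 mm²); the cylinder at (3, 11.5) is absent (z outside [8.5, 27.5]); Taking the union: the regions partially overlap — summed areas 549.50 mm² minus the doubly-counted overlap 5.50 mm² gives 544.00 mm² — area = 544.00 mm²; (rotated 15° about Z; rotation is an isometry so areas/perimeters/island counts are preserved). So its area = 544.00 mm². Layer 106 (z = 15.9): the cube is not intersected at this z (z outside [0, 11.5]); the cube at (14.5, -1) is absent (z outside [0, 15.5]); the cylinder at (3, 11.5): section is a regular 12-gon, circumradius r=5 (area = (12/2)·5.000²·sin(360°/12) = 75.00 mm²); Taking the union: only the r=5 cylinder at (3, 11.5) is present, so the union is just that shape — area = 75.00 mm²; (whole slice rotated 15° about Z — lengths, areas and connectivity unchanged). So its area = 75.00 mm². Layer 56 is larger (544.00 vs 75.00 mm²).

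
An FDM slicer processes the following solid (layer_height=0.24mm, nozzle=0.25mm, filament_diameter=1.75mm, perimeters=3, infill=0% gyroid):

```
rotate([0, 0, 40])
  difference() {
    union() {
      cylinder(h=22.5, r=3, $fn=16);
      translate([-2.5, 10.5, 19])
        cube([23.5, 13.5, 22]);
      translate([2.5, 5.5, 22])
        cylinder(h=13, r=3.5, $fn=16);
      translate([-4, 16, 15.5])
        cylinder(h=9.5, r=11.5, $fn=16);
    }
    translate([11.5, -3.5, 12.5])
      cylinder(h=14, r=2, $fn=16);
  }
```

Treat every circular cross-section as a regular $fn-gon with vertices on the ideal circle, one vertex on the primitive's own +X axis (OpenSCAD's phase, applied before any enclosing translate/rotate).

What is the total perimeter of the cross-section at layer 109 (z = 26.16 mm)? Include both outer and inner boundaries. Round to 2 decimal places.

95.85 mm

At z = 26.16 mm: the cylinder is not intersected at this z (z outside [0, 22.5]); the cube at (-2.5, 10.5) (footprint 23.5×13.5) is included at this height (perimeter 74.00 mm); the r=3.5 cylinder at (2.5, 5.5) contributes a regular 16-gon of circumradius 3.5 (perimeter = 2·16·3.500·sin(180°/16) = 21.85 mm); the cylinder at (-4, 16) does not reach this height (z outside [15.5, 25]); Combining (union): the 2 present regions are separate (no shared area or edge), so areas and boundary lengths simply add and each stays a separate island — boundary = 95.85 mm; the r=2 cylinder at (11.5, -3.5) contributes a regular 16-gon of circumradius 2 (perimeter = 2·16·2.000·sin(180°/16) = 12.49 mm); Taking the first minus the rest: starting from the result so far, the r=2 cylinder at (11.5, -3.5) misses the remaining region (no effect) — boundary = 95.85 mm; (whole slice rotated 40° about Z — lengths, areas and connectivity unchanged). Overall, the cross-section has 2 separate islands. Total boundary length (outer) = 95.85 mm.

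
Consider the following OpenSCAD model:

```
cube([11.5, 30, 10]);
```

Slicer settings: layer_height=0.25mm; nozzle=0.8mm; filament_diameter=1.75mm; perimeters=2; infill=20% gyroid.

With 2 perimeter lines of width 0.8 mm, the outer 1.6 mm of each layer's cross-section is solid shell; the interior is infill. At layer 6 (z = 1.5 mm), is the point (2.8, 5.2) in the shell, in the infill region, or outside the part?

infill

At z = 1.5 mm: the 11.5×30 cube contributes its full rectangle. Overall, the cross-section is a single solid region. The nearest boundary edge runs (0.00, 30.00)→(0.00, 0.00); distance from the point to it = 2.80 mm. The point is inside the cross-section and 2.80 mm from the nearest boundary — more than the 1.6 mm shell width (2 × 0.8), so it's in the infill interior.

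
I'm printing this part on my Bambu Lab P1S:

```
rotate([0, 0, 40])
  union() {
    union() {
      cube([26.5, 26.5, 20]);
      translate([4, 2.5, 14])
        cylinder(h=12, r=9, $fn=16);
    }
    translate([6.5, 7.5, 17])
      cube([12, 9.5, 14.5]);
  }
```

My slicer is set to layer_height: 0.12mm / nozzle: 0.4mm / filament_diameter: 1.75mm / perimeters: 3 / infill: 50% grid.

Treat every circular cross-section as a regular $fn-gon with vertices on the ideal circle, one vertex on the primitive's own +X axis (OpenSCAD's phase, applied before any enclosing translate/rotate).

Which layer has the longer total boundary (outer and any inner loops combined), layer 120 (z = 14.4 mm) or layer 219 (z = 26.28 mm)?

Layer 120 (z = 14.4): the 26.5×26.5 cube contributes its full rectangle (perimeter 106.00 mm); the r=9 cylinder at (4, 2.5) contributes a regular 16-gon of circumradius 9 (perimeter = 2·16·9.000·sin(180°/16) = 56.19 mm); Combining (union): the regions partially overlap (shared area 128.21 mm²), so the edge portions inside another operand are dropped and the merged outline is re-measured after clipping — boundary = 118.46 mm; the cube at (6.5, 7.5) does not reach this height (z outside [17, 31.5]); Merging all regions: only the result so far is present, so the union is just that shape — boundary = 118.46 mm; (whole slice rotated 40° about Z — lengths, areas and connectivity unchanged). So its perimeter = 118.46 mm. Layer 219 (z = 26.28): the cube does not reach this height (z outside [0, 20]); the cylinder at (4, 2.5) is not intersected at this z (z outside [14, 26]); Taking the union: nothing is present at this height; the cube at (6.5, 7.5) (footprint 12×9.5) is included at this height (perimeter 43.00 mm); Merging all regions: only the 12×9.5 cube at (6.5, 7.5) is present, so the union is just that shape — boundary = 43.00 mm; (rotated 40° about Z; rotation is an isometry so areas/perimeters/island counts are preserved). So its perimeter = 43.00 mm. Layer 120 is larger (118.46 vs 43.00 mm).

layer 120 (z = 14.4 mm)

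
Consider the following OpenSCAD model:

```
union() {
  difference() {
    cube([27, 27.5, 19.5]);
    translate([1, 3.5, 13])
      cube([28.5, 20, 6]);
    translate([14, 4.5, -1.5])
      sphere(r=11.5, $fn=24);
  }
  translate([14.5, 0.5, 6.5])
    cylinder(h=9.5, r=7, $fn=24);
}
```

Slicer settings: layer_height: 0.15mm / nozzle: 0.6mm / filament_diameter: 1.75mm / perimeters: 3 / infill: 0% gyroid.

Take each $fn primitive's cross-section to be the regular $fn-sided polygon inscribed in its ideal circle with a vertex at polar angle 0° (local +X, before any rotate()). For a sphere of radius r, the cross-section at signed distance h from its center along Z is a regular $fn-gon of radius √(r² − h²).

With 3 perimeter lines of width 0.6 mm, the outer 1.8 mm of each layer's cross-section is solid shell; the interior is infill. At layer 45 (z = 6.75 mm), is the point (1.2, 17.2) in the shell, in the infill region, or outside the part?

At z = 6.75 mm: the cube is present — its section is the full 27×27.5 rectangle; the cube at (1, 3.5) does not reach this height (z outside [13, 19]); the r=11.5 sphere at (14, 4.5) slices to a regular 24-gon of circumradius 8.012 (√(r²−h²) with h=8.25 from center); Taking the first minus the rest: starting from the 27×27.5 cube, the r=11.5 sphere at (14, 4.5) partially overlaps it — only the 167.37 mm² overlap (of its 199.36 mm²) is removed, clipping the outline — 1 connected region; the r=7 cylinder at (14.5, 0.5) contributes a regular 24-gon of circumradius 7; Taking the union: the regions partially overlap (shared area 0.64 mm²), so overlapping operands fuse into one piece — 1 connected region. Overall, the cross-section is a single solid region. The nearest boundary edge runs (0.00, 0.00)→(0.00, 27.50); distance from the point to it = 1.20 mm. The point is inside the cross-section, 1.20 mm from the nearest boundary — within the 1.8 mm shell band (3 × 0.6).

shell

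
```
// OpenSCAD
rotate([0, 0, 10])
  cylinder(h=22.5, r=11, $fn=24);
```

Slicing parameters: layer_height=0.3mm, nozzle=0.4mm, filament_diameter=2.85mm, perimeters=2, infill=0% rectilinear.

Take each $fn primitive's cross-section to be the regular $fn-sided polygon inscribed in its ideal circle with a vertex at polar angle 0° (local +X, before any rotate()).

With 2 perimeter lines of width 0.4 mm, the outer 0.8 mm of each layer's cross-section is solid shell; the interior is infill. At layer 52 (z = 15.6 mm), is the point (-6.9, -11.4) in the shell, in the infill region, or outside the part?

outside

At z = 15.6 mm: the cylinder: section is a regular 24-gon, circumradius r=11; (rotated 10° about Z; rotation is an isometry so areas/perimeters/island counts are preserved). Overall, the cross-section is a single solid region. Undo the 10° rotation: the query point maps to (-8.775, -10.029) in the un-rotated model frame. The nearest boundary edge runs (-7.78, -7.78)→(-5.50, -9.53); distance from the point to it = 2.39 mm. The point is not inside any of the regions above, so it lies outside the cross-section (2.39 mm from the nearest boundary).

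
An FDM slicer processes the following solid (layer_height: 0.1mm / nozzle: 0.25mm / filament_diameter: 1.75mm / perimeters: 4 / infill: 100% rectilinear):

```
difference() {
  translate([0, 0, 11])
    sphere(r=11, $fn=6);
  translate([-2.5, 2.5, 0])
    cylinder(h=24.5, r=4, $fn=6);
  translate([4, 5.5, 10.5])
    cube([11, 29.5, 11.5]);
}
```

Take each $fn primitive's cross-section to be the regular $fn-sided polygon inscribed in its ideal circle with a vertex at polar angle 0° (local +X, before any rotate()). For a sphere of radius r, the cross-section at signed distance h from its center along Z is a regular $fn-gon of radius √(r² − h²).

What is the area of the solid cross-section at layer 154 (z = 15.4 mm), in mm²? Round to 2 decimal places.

216.12 mm²

At z = 15.4 mm: the sphere: section is a regular 6-gon, circumradius = √(r²−h²) = √(11²−4.4²) = 10.082 (area = (6/2)·10.082²·sin(360°/6) = 264.07 mm²); the r=4 cylinder at (-2.5, 2.5) contributes a regular 6-gon of circumradius 4 (area = (6/2)·4.000²·sin(360°/6) = 41.57 mm²); the cube at (4, 5.5) is present — its section is the full 11×29.5 rectangle (area 324.50 mm²); Subtracting the remaining from the first: starting from the r=11 sphere (264.07 mm²), the r=4 cylinder at (-2.5, 2.5) lies wholly inside it (removes its full 41.57 mm² and its 24.00 mm outline becomes a hole wall); the 11×29.5 cube at (4, 5.5) partially overlaps it — only the 6.38 mm² overlap (of its 324.50 mm²) is removed, clipping the outline — area = 216.12 mm². Overall, the cross-section is one region with 1 hole. Net area = 216.12 mm².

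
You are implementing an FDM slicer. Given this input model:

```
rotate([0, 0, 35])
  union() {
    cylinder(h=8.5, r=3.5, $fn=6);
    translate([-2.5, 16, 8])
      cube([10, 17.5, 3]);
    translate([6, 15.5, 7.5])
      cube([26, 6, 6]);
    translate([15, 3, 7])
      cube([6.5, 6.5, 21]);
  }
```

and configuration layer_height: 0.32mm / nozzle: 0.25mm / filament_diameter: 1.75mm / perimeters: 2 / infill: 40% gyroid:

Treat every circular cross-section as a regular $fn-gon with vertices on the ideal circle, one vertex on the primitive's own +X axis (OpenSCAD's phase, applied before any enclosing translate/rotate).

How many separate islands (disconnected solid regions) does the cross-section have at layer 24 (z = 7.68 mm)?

3

At z = 7.68 mm: the r=3.5 cylinder gives a regular 6-gon of circumradius 3.5 (constant along its height); the cube at (-2.5, 16) does not reach this height (z outside [8, 11]); the 26×6 cube at (6, 15.5) contributes its full rectangle; the cube at (15, 3) is present — its section is the full 6.5×6.5 rectangle; Merging all regions: the 3 present regions are separate (no shared area or edge), so areas and boundary lengths simply add and each stays a separate island — 3 connected regions; (whole slice rotated 35° about Z — lengths, areas and connectivity unchanged). Overall, the cross-section has 3 separate islands. Island count = 3.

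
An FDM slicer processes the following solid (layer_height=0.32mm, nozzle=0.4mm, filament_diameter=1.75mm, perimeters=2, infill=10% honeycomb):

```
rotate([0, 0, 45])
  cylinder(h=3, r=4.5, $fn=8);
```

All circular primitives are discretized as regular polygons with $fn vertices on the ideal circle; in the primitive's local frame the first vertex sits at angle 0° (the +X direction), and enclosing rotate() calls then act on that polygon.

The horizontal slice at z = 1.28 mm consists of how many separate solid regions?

At z = 1.28 mm: the r=4.5 cylinder contributes a regular 8-gon of circumradius 4.5; (whole slice rotated 45° about Z — lengths, areas and connectivity unchanged). The result has 1 disconnected region.

1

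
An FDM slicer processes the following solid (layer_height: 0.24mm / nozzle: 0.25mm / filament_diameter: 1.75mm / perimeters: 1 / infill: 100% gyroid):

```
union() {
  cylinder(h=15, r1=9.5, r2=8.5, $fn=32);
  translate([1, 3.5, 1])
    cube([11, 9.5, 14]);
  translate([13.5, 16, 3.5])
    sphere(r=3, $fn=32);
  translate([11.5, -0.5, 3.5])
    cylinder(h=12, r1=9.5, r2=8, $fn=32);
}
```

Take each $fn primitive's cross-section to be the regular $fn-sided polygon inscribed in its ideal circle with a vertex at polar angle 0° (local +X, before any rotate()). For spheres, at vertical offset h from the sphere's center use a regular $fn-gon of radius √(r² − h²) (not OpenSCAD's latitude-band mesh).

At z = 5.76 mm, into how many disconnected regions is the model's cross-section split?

At z = 5.76 mm: the cone (r1=9.5→r2=8.5) has section circumradius 9.116 here — a regular 32-gon; the cube at (1, 3.5) (footprint 11×9.5) is included at this height; the sphere at (13.5, 16): section is a regular 32-gon, circumradius = √(r²−h²) = √(3²−2.26²) = 1.973; the cone at (11.5, -0.5) (r1=9.5→r2=8) has section circumradius 9.217 here — a regular 32-gon; Merging all regions: the regions partially overlap (shared area 118.42 mm²), so overlapping operands fuse into one piece — 2 connected regions. The result has 2 disconnected regions.

2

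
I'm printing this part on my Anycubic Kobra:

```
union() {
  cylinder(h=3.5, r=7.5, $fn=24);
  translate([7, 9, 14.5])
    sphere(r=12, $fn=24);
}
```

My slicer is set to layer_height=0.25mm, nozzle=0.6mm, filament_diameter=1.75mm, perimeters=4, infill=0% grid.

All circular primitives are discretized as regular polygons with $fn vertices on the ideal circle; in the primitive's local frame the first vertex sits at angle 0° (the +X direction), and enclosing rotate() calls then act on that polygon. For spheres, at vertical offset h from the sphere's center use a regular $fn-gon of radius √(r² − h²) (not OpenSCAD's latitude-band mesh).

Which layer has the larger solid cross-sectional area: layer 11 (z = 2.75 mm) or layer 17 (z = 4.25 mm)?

Layer 11 (z = 2.75): the cylinder: section is a regular 24-gon, circumradius r=7.5 (area = (24/2)·7.500²·sin(360°/24) = 174.70 mm²); the r=12 sphere at (7, 9) contributes a regular 24-gon of circumradius √(12²−11.75²) = 2.437 (area = (24/2)·2.437²·sin(360°/24) = 18.44 mm²); Taking the union: the 2 present regions are separate (no shared area or edge), so areas and boundary lengths simply add and each stays a separate island — area = 193.14 mm². So its area = 193.14 mm². Layer 17 (z = 4.25): the cylinder is absent (z outside [0, 3.5]); the r=12 sphere at (7, 9) slices to a regular 24-gon of circumradius 6.240 (√(r²−h²) with h=10.25 from center) (area = (24/2)·6.240²·sin(360°/24) = 120.93 mm²); Combining (union): only the r=12 sphere at (7, 9) is present, so the union is just that shape — area = 120.93 mm². So its area = 120.93 mm². Layer 11 is larger (193.14 vs 120.93 mm²).

layer 11 (z = 2.75 mm)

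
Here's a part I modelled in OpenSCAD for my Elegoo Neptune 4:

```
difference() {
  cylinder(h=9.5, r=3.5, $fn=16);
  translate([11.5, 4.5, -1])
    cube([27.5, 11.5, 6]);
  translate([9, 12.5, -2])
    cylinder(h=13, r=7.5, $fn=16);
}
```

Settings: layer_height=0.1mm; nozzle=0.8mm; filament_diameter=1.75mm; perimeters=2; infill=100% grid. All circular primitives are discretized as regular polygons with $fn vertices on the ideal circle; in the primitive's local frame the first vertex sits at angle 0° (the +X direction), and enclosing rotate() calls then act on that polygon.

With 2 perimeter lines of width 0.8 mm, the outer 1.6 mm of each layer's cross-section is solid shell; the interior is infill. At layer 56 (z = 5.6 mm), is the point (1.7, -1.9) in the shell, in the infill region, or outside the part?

At z = 5.6 mm: the r=3.5 cylinder gives a regular 16-gon of circumradius 3.5 (constant along its height); the cube at (11.5, 4.5) is absent (z outside [-1, 5]); the r=7.5 cylinder at (9, 12.5) contributes a regular 16-gon of circumradius 7.5; After the difference (first − rest): starting from the r=3.5 cylinder, the r=7.5 cylinder at (9, 12.5) misses the remaining region (no effect) — 1 connected region. Overall, the cross-section is a single solid region. The nearest boundary edge runs (2.47, -2.47)→(1.34, -3.23); distance from the point to it = 0.91 mm. The point is inside the cross-section, 0.91 mm from the nearest boundary — within the 1.6 mm shell band (2 × 0.8).

shell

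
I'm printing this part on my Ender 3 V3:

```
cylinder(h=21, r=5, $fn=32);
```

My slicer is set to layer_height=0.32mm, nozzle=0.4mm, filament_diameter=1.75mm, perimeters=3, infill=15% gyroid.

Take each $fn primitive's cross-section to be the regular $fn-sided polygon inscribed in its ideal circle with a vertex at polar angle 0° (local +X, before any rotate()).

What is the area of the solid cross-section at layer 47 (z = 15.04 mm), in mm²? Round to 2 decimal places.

78.04 mm²

At z = 15.04 mm: the r=5 cylinder gives a regular 32-gon of circumradius 5 (constant along its height) (area = (32/2)·5.000²·sin(360°/32) = 78.04 mm²). Overall, the cross-section is a single solid region. Net area = 78.04 mm².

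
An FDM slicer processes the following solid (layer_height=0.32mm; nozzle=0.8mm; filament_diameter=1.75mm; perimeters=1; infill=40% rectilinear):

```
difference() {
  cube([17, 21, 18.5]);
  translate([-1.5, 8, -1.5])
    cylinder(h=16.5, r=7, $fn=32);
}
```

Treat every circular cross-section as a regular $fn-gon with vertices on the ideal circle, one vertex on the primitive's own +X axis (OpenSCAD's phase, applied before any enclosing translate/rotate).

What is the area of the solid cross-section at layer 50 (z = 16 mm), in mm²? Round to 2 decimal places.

357.00 mm²

At z = 16 mm: the cube (footprint 17×21) is included at this height (area 357.00 mm²); the cylinder at (-1.5, 8) is not intersected at this z (z outside [-1.5, 15]); After the difference (first − rest): none of the subtracted shapes is present at this height, so the 17×21 cube is unchanged — area = 357.00 mm². Overall, the cross-section is a single solid region. Net area = 357.00 mm².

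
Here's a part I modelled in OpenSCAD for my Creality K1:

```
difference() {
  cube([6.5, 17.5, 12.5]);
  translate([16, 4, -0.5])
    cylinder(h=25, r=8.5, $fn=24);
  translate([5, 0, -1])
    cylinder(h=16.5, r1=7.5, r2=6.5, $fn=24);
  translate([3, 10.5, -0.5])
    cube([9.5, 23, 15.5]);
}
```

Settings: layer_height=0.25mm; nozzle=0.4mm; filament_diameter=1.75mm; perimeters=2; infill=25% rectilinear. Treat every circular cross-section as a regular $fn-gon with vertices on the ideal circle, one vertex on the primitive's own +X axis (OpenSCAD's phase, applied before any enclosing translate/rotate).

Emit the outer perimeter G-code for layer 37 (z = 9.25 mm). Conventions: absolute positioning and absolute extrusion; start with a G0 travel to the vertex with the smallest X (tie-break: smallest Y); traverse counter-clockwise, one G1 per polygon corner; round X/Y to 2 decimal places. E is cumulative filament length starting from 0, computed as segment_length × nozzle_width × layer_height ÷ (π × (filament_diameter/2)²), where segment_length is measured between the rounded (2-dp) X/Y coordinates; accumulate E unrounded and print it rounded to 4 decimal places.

G0 X0.00 Y4.69 Z9.25
G1 X0.14 Y4.86 E0.0092
G1 X1.56 Y5.96 E0.0838
G1 X3.22 Y6.64 E0.1584
G1 X5.00 Y6.88 E0.2331
G1 X6.50 Y6.68 E0.2960
G1 X6.50 Y10.50 E0.4548
G1 X3.00 Y10.50 E0.6003
G1 X3.00 Y17.50 E0.8914
G1 X0.00 Y17.50 E1.0161
G1 X0.00 Y4.69 E1.5487

At z = 9.25 mm: the 6.5×17.5 cube contributes its full rectangle; the cylinder at (16, 4): section is a regular 24-gon, circumradius r=8.5; the cone at (5, 0) contributes a regular 24-gon of circumradius 6.879 (interpolated between r1=7.5 and r2=6.5 at t=0.621); the cube at (3, 10.5) (footprint 9.5×23) is included at this height; Subtracting the remaining from the first: starting from the 6.5×17.5 cube, the r=8.5 cylinder at (16, 4) misses the remaining region (no effect); the cone at (5, 0) partially overlaps it — only the 41.02 mm² overlap (of its 146.96 mm²) is removed, clipping the outline; the 9.5×23 cube at (3, 10.5) partially overlaps it — only the 24.50 mm² overlap (of its 218.50 mm²) is removed, clipping the outline — 1 connected region. The outline is a single polygon with 10 vertices. Extrusion per mm of travel: 0.4 × 0.25 / (π × 0.875²) = 0.041575. Accumulating E over each segment gives final E = 1.5487.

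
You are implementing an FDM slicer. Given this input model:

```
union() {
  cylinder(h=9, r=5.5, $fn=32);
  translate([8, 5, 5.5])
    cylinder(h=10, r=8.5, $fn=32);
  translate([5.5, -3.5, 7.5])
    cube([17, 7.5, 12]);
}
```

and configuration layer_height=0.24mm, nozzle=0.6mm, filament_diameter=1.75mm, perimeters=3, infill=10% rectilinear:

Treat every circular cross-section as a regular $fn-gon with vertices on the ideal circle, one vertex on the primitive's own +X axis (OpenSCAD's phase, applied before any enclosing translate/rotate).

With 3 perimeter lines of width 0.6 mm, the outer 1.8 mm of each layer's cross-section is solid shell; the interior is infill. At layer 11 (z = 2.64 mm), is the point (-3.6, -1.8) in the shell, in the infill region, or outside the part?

shell

At z = 2.64 mm: the cylinder: section is a regular 32-gon, circumradius r=5.5; the cylinder at (8, 5) does not reach this height (z outside [5.5, 15.5]); the cube at (5.5, -3.5) is absent (z outside [7.5, 19.5]); Taking the union: only the r=5.5 cylinder is present, so the union is just that shape — 1 connected region. Overall, the cross-section is a single solid region. The nearest boundary edge runs (-5.08, -2.10)→(-4.57, -3.06); distance from the point to it = 1.45 mm. The point is inside the cross-section, 1.45 mm from the nearest boundary — within the 1.8 mm shell band (3 × 0.6).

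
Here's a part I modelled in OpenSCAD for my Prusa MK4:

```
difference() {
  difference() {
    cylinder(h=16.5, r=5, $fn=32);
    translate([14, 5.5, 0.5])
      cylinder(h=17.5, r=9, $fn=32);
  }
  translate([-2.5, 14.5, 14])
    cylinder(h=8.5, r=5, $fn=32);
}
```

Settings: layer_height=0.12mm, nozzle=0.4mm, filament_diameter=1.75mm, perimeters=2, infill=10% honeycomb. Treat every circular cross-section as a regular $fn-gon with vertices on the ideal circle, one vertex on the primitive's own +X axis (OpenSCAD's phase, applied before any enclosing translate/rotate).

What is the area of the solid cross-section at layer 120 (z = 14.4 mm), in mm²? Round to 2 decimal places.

78.04 mm²

At z = 14.4 mm: the cylinder: section is a regular 32-gon, circumradius r=5 (area = (32/2)·5.000²·sin(360°/32) = 78.04 mm²); the cylinder at (14, 5.5): section is a regular 32-gon, circumradius r=9 (area = (32/2)·9.000²·sin(360°/32) = 252.84 mm²); Subtracting the remaining from the first: starting from the r=5 cylinder (78.04 mm²), the r=9 cylinder at (14, 5.5) misses the remaining region (no effect) — area = 78.04 mm²; the r=5 cylinder at (-2.5, 14.5) contributes a regular 32-gon of circumradius 5 (area = (32/2)·5.000²·sin(360°/32) = 78.04 mm²); Taking the first minus the rest: starting from that combined region (78.04 mm²), the r=5 cylinder at (-2.5, 14.5) misses the remaining region (no effect) — area = 78.04 mm². Overall, the cross-section is a single solid region. Net area = 78.04 mm².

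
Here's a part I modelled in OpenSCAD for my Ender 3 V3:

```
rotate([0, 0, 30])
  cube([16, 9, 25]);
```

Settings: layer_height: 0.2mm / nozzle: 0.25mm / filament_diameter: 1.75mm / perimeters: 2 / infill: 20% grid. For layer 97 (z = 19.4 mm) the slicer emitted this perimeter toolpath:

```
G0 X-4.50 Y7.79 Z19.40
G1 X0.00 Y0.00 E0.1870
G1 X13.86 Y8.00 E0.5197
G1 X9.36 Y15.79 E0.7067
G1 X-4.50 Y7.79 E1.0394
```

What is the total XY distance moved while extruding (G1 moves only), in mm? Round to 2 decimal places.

Sum the Euclidean lengths of each G1 segment: total = 50.00 mm.

50.00 mm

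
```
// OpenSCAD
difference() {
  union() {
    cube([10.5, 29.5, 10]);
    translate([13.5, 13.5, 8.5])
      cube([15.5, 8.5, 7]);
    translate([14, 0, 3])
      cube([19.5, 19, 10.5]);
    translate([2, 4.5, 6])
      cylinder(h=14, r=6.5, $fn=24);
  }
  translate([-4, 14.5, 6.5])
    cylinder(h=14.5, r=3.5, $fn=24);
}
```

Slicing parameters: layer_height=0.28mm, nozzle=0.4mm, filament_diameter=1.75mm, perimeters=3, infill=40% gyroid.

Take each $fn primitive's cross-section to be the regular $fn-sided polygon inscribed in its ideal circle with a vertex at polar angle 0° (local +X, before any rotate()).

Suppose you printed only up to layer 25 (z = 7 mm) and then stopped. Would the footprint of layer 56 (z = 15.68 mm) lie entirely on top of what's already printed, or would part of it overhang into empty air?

entirely on top

Compare the two slices. At z = 7: the 10.5×29.5 cube contributes its full rectangle (area 309.75 mm²); the cube at (13.5, 13.5) is not intersected at this z (z outside [8.5, 15.5]); the 19.5×19 cube at (14, 0) contributes its full rectangle (area 370.50 mm²); the cylinder at (2, 4.5): section is a regular 24-gon, circumradius r=6.5 (area = (24/2)·6.500²·sin(360°/24) = 131.22 mm²); Merging all regions: the regions partially overlap — summed areas 811.47 mm² minus the doubly-counted overlap 81.05 mm² gives 730.42 mm² — area = 730.42 mm²; the r=3.5 cylinder at (-4, 14.5) contributes a regular 24-gon of circumradius 3.5 (area = (24/2)·3.500²·sin(360°/24) = 38.05 mm²); Subtracting the remaining from the first: starting from that combined region (730.42 mm²), the r=3.5 cylinder at (-4, 14.5) misses the remaining region (no effect) — area = 730.42 mm². At z = 15.68: the cube does not reach this height (z outside [0, 10]); the cube at (13.5, 13.5) does not reach this height (z outside [8.5, 15.5]); the cube at (14, 0) is not intersected at this z (z outside [3, 13.5]); the cylinder at (2, 4.5): section is a regular 24-gon, circumradius r=6.5 (area = (24/2)·6.500²·sin(360°/24) = 131.22 mm²); Combining (union): only the r=6.5 cylinder at (2, 4.5) is present, so the union is just that shape — area = 131.22 mm²; the r=3.5 cylinder at (-4, 14.5) gives a regular 24-gon of circumradius 3.5 (constant along its height) (area = (24/2)·3.500²·sin(360°/24) = 38.05 mm²); Subtracting the remaining from the first: starting from the result so far (131.22 mm²), the r=3.5 cylinder at (-4, 14.5) misses the remaining region (no effect) — area = 131.22 mm². Checking containment: the cross-section at z = 15.68 is a subset of the cross-section at z = 7.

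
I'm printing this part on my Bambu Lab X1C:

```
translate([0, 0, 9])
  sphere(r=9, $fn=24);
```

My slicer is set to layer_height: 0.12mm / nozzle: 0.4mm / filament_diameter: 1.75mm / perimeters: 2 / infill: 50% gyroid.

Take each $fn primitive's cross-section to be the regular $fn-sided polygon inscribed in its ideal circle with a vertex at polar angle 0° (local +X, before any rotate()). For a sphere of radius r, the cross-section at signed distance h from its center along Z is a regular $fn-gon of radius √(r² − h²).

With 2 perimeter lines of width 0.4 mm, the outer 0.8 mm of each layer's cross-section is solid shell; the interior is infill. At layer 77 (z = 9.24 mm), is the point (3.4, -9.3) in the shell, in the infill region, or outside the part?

At z = 9.24 mm: the r=9 sphere contributes a regular 24-gon of circumradius √(9²−0.24²) = 8.997. Overall, the cross-section is a single solid region. The nearest boundary edge runs (2.33, -8.69)→(4.50, -7.79); distance from the point to it = 0.97 mm. The point is not inside any of the regions above, so it lies outside the cross-section (0.97 mm from the nearest boundary).

outside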